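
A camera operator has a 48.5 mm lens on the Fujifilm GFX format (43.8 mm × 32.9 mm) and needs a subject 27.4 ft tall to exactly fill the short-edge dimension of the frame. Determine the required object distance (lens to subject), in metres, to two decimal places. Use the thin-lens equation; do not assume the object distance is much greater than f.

W: 27.4 ft × 304.8 mm/ft = 8351.52 mm.
Magnification m = h/W = dᵢ/dₒ; combined with 1/f = 1/dₒ + 1/dᵢ this gives dₒ = f·(1 + W/h).
dₒ = 48.5 mm × (1 + 8351.52/32.9) = 48.5 × 254.8456 ≈ 12360.011 mm = 12.36 m.

12.36 m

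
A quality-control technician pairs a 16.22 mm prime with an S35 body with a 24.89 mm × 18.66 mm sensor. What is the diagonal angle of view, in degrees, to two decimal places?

87.60°

Sensor diagonal = √(24.89² + 18.66²) = √967.7077 ≈ 31.1080 mm.
Angle of view α = 2·arctan(d/2f) with d = 31.1080 mm and f = 16.22 mm.
d/2f = 0.95894; arctan(0.95894) ≈ 43.7992°, so α ≈ 87.5985°.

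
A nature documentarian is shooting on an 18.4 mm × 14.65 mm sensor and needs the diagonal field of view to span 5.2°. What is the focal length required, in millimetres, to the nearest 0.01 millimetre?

Sensor diagonal = √(18.4² + 14.65²) = √553.1825 ≈ 23.5198 mm.
From α = 2·arctan(d/2f) we get f = d / (2·tan(α/2)).
With d = 23.5198 mm and α/2 = 2.6°, tan(α/2) ≈ 0.04541, so f ≈ 23.5198 / 0.09082 ≈ 258.9735 mm.

258.97 mm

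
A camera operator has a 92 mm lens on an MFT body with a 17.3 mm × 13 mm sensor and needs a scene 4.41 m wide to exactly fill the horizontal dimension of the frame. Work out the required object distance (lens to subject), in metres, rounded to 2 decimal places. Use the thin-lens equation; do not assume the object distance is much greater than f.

23.54 m

W: 4.41 m = 4410 mm.
Magnification m = w/W = dᵢ/dₒ; combined with 1/f = 1/dₒ + 1/dᵢ this gives dₒ = f·(1 + W/w).
dₒ = 92 mm × (1 + 4410/17.3) = 92 × 255.9133 ≈ 23544.023 mm = 23.544 m.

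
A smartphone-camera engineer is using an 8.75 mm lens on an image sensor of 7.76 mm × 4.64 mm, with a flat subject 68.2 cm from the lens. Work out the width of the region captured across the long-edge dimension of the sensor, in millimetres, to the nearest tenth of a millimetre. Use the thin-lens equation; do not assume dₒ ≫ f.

dₒ: 68.2 cm = 682 mm.
Similar triangles through the lens centre give W/dₒ = w/dᵢ; with 1/f = 1/dₒ + 1/dᵢ this gives W = w·(dₒ − f)/f.
W = 7.76 mm × (682 − 8.75) / 8.75 = 7.76 × 76.9429 ≈ 597.077 mm.

597.1 mm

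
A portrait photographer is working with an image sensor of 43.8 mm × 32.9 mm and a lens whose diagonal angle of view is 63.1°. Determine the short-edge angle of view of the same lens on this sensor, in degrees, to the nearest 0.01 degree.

Sensor diagonal = √(43.8² + 32.9²) = √3000.8500 ≈ 54.7800 mm.
From the diagonal AOV: f = 54.7800 / (2·tan(31.55°)) = 54.7800 / 1.22800 ≈ 44.6090 mm.
Short-edge AOV = 2·arctan(32.9 / (2 × 44.6090)) = 2·arctan(0.36876) ≈ 40.4839°.

40.48°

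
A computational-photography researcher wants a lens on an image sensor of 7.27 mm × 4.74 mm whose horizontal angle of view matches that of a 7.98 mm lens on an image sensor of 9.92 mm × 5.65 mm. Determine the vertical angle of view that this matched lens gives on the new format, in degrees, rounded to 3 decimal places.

44.120°

Equal horizontal AOV ⇒ f₂ = f₁ · 7.27/9.92 = 7.98 × 0.73286 ≈ 5.8482 mm.
Vertical AOV on the new format = 2·arctan(4.74 / (2 × 5.8482)) = 2·arctan(0.40525) ≈ 44.1205°.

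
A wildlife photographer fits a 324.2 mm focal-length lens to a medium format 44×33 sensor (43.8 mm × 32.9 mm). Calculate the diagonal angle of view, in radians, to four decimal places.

Sensor diagonal = √(43.8² + 32.9²) = √3000.8500 ≈ 54.7800 mm.
Angle of view α = 2·arctan(d/2f) with d = 54.7800 mm and f = 324.2 mm.
d/2f = 0.08448; arctan(0.08448) ≈ 0.0843 rad, so α ≈ 0.1686 rad.

0.1686 rad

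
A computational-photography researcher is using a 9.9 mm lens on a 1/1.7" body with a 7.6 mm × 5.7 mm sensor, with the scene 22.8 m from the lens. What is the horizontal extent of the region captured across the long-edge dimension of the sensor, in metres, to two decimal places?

dₒ: 22.8 m = 22800 mm.
Similar triangles through the lens centre give W/dₒ = w/dᵢ; with 1/f = 1/dₒ + 1/dᵢ this gives W = w·(dₒ − f)/f.
W = 7.6 mm × (22800 − 9.9) / 9.9 = 7.6 × 2302.0303 ≈ 17495.430 mm = 17.4954 m.

17.50 m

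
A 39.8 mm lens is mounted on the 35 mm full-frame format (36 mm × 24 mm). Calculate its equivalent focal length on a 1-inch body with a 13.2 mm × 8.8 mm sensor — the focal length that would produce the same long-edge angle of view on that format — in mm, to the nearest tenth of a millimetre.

14.6 mm

Equal angle of view means equal width/f ratio, so f₂ = f₁ · (width₂/width₁) = 39.8 × 13.2/36.
f₂ = 39.8 × 0.36667 ≈ 14.593 mm.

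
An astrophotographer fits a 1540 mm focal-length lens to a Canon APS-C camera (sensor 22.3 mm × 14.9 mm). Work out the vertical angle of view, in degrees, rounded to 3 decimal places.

Angle of view α = 2·arctan(h/2f) with h = 14.9 mm and f = 1540 mm.
h/2f = 0.00484; arctan(0.00484) ≈ 0.2772°, so α ≈ 0.5544°.

0.554°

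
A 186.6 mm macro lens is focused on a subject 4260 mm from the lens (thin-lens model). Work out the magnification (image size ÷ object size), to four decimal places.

Thin lens: 1/f = 1/dₒ + 1/dᵢ → 1/dᵢ = 1/186.6 − 1/4260 = 0.0051243 mm⁻¹, so dᵢ ≈ 195.1480 mm.
Magnification m = dᵢ/dₒ = 195.1480/4260 ≈ 0.04581.

0.0458×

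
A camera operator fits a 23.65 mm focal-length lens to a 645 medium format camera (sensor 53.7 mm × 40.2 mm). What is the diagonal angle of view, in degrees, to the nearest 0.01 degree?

109.62°

Sensor diagonal = √(53.7² + 40.2²) = √4499.7300 ≈ 67.0800 mm.
Angle of view α = 2·arctan(d/2f) with d = 67.0800 mm and f = 23.65 mm.
d/2f = 1.41818; arctan(1.41818) ≈ 54.8113°, so α ≈ 109.6225°.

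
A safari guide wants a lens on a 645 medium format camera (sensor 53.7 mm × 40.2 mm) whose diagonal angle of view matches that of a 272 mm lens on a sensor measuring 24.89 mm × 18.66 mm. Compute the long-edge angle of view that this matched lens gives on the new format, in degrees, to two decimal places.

5.24°

Sensor diagonal = √(24.89² + 18.66²) = √967.7077 ≈ 31.1080 mm.
Sensor diagonal = √(53.7² + 40.2²) = √4499.7300 ≈ 67.0800 mm.
Equal diagonal AOV ⇒ f₂ = f₁ · 67.0800/31.1080 = 272 × 2.15636 ≈ 586.5297 mm.
Long-edge AOV on the new format = 2·arctan(53.7 / (2 × 586.5297)) = 2·arctan(0.04578) ≈ 5.2421°.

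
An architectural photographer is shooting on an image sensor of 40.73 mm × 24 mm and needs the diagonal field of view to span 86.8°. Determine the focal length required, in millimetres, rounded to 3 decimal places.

24.996 mm

Sensor diagonal = √(40.73² + 24²) = √2234.9329 ≈ 47.2751 mm.
From α = 2·arctan(d/2f) we get f = d / (2·tan(α/2)).
With d = 47.2751 mm and α/2 = 43.4°, tan(α/2) ≈ 0.94565, so f ≈ 47.2751 / 1.89131 ≈ 24.9960 mm.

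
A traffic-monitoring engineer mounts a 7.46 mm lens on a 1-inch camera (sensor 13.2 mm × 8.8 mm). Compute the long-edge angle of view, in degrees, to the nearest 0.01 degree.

83.00°

Angle of view α = 2·arctan(w/2f) with w = 13.2 mm and f = 7.46 mm.
w/2f = 0.88472; arctan(0.88472) ≈ 41.4998°, so α ≈ 82.9996°.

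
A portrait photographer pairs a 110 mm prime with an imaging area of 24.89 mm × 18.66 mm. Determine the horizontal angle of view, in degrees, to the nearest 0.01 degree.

12.91°

Angle of view α = 2·arctan(w/2f) with w = 24.89 mm and f = 110 mm.
w/2f = 0.11314; arctan(0.11314) ≈ 6.4548°, so α ≈ 12.9096°.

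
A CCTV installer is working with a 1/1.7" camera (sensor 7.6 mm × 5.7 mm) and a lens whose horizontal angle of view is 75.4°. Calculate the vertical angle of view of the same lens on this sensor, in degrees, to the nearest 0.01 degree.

60.20°

From the horizontal AOV: f = 7.6 / (2·tan(37.7°)) = 7.6 / 1.54578 ≈ 4.9166 mm.
Vertical AOV = 2·arctan(5.7 / (2 × 4.9166)) = 2·arctan(0.57967) ≈ 60.1988°.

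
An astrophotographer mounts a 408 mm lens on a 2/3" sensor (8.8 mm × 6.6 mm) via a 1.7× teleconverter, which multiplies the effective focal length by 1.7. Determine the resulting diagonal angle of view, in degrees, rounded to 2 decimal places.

0.91°

Effective focal length f = 408 × 1.7 = 693.6 mm.
Sensor diagonal = √(8.8² + 6.6²) = √121.0000 ≈ 11.0000 mm.
α = 2·arctan(11.000 / (2 × 693.6)) = 2·arctan(0.00793) ≈ 0.9087°.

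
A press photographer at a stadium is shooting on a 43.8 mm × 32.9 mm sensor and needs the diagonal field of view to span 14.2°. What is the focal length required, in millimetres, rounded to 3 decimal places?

Sensor diagonal = √(43.8² + 32.9²) = √3000.8500 ≈ 54.7800 mm.
From α = 2·arctan(d/2f) we get f = d / (2·tan(α/2)).
With d = 54.7800 mm and α/2 = 7.1°, tan(α/2) ≈ 0.12456, so f ≈ 54.7800 / 0.24911 ≈ 219.9001 mm.

219.900 mm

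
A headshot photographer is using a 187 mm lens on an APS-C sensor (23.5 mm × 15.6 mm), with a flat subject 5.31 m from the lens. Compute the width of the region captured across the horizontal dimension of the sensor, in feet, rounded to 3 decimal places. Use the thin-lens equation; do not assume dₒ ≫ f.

2.112 ft

dₒ: 5.31 m = 5310 mm.
Similar triangles through the lens centre give W/dₒ = w/dᵢ; with 1/f = 1/dₒ + 1/dᵢ this gives W = w·(dₒ − f)/f.
W = 23.5 mm × (5310 − 187) / 187 = 23.5 × 27.3957 ≈ 643.799 mm = 643.799/304.8 ft = 2.1122 ft.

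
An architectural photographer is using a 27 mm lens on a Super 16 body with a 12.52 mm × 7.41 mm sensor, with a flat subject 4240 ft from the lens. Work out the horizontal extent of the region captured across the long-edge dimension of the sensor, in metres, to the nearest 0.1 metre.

dₒ: 4240 ft × 304.8 mm/ft = 1292351.96 mm.
Similar triangles through the lens centre give W/dₒ = w/dᵢ; with 1/f = 1/dₒ + 1/dᵢ this gives W = w·(dₒ − f)/f.
W = 12.52 mm × (1.29235e+06 − 27) / 27 = 12.52 × 47863.8874 ≈ 599255.870 mm = 599.256 m.

599.3 m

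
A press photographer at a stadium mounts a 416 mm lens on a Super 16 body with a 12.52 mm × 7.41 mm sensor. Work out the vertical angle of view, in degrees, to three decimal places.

Angle of view α = 2·arctan(h/2f) with h = 7.41 mm and f = 416 mm.
h/2f = 0.00891; arctan(0.00891) ≈ 0.5103°, so α ≈ 1.0206°.

1.021°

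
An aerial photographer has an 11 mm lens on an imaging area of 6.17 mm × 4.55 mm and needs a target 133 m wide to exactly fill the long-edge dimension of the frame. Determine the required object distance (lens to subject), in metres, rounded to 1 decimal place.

237.1 m

W: 133 m = 133000 mm.
Magnification m = w/W = dᵢ/dₒ; combined with 1/f = 1/dₒ + 1/dᵢ this gives dₒ = f·(1 + W/w).
dₒ = 11 mm × (1 + 133000/6.17) = 11 × 21556.9157 ≈ 237126.073 mm = 237.126 m.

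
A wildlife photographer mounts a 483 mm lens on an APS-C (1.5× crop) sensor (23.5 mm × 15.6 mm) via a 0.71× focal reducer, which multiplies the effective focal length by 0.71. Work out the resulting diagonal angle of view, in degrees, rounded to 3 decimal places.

4.710°

Effective focal length f = 483 × 0.71 = 342.93 mm.
Sensor diagonal = √(23.5² + 15.6²) = √795.6100 ≈ 28.2066 mm.
α = 2·arctan(28.207 / (2 × 342.93)) = 2·arctan(0.04113) ≈ 4.7100°.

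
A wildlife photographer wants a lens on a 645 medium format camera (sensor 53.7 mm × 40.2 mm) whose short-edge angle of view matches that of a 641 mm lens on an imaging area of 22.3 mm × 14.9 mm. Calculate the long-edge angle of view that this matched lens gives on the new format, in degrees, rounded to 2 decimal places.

Equal short-edge AOV ⇒ f₂ = f₁ · 40.2/14.9 = 641 × 2.69799 ≈ 1729.4094 mm.
Long-edge AOV on the new format = 2·arctan(53.7 / (2 × 1729.4094)) = 2·arctan(0.01553) ≈ 1.7790°.

1.78°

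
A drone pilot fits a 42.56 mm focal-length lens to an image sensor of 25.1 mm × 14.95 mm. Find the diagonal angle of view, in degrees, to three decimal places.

37.887°

Sensor diagonal = √(25.1² + 14.95²) = √853.5125 ≈ 29.2149 mm.
Angle of view α = 2·arctan(d/2f) with d = 29.2149 mm and f = 42.56 mm.
d/2f = 0.34322; arctan(0.34322) ≈ 18.9433°, so α ≈ 37.8866°.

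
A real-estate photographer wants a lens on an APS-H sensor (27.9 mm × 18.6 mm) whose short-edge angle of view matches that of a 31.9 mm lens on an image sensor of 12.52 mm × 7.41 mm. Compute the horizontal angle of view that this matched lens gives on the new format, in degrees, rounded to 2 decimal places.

19.77°

Equal short-edge AOV ⇒ f₂ = f₁ · 18.6/7.41 = 31.9 × 2.51012 ≈ 80.0729 mm.
Horizontal AOV on the new format = 2·arctan(27.9 / (2 × 80.0729)) = 2·arctan(0.17422) ≈ 19.7653°.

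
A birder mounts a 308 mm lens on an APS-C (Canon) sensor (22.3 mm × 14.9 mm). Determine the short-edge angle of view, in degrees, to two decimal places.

Angle of view α = 2·arctan(h/2f) with h = 14.9 mm and f = 308 mm.
h/2f = 0.02419; arctan(0.02419) ≈ 1.3856°, so α ≈ 2.7712°.

2.77°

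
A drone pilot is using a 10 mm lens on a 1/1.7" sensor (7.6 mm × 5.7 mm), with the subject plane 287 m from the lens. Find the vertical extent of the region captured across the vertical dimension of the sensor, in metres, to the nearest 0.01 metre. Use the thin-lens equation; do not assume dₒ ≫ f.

dₒ: 287 m = 287000 mm.
Similar triangles through the lens centre give W/dₒ = h/dᵢ; with 1/f = 1/dₒ + 1/dᵢ this gives W = h·(dₒ − f)/f.
W = 5.7 mm × (287000 − 10) / 10 = 5.7 × 28699.0000 ≈ 163584.300 mm = 163.584 m.

163.58 m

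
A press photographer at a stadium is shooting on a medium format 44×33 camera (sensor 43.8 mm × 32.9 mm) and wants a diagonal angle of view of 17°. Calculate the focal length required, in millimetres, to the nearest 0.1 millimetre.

183.3 mm

Sensor diagonal = √(43.8² + 32.9²) = √3000.8500 ≈ 54.7800 mm.
From α = 2·arctan(d/2f) we get f = d / (2·tan(α/2)).
With d = 54.7800 mm and α/2 = 8.5°, tan(α/2) ≈ 0.14945, so f ≈ 54.7800 / 0.29890 ≈ 183.2708 mm.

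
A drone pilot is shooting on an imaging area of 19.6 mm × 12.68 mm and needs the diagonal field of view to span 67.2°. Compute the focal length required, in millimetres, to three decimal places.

17.568 mm

Sensor diagonal = √(19.6² + 12.68²) = √544.9424 ≈ 23.3440 mm.
From α = 2·arctan(d/2f) we get f = d / (2·tan(α/2)).
With d = 23.3440 mm and α/2 = 33.6°, tan(α/2) ≈ 0.66440, so f ≈ 23.3440 / 1.32880 ≈ 17.5678 mm.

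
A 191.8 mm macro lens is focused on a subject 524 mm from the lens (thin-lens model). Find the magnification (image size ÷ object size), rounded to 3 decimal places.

0.577×

Thin lens: 1/f = 1/dₒ + 1/dᵢ → 1/dᵢ = 1/191.8 − 1/524 = 0.0033054 mm⁻¹, so dᵢ ≈ 302.5382 mm.
Magnification m = dᵢ/dₒ = 302.5382/524 ≈ 0.57736.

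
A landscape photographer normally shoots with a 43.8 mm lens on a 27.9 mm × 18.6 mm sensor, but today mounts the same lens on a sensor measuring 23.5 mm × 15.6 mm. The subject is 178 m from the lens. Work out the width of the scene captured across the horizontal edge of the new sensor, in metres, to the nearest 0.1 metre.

The focal length stays 43.8 mm; the relevant sensor dimension is now w = 23.5 mm. Object distance dₒ = 178 m = 178000 mm.
Thin-lens field width W = w·(dₒ − f)/f = 23.5 × (178000 − 43.8)/43.8 ≈ 95478.783 mm = 95.4788 m.

95.5 m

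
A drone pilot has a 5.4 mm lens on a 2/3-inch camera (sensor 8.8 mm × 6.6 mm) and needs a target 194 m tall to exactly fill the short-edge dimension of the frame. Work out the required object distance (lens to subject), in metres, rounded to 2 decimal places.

158.73 m

W: 194 m = 194000 mm.
Magnification m = h/W = dᵢ/dₒ; combined with 1/f = 1/dₒ + 1/dᵢ this gives dₒ = f·(1 + W/h).
dₒ = 5.4 mm × (1 + 194000/6.6) = 5.4 × 29394.9394 ≈ 158732.673 mm = 158.733 m.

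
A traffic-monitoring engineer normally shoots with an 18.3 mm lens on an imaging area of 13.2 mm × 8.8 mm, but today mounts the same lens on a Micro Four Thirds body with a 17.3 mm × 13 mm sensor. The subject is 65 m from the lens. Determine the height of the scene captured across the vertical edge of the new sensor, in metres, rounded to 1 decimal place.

The focal length stays 18.3 mm; the relevant sensor dimension is now h = 13 mm. Object distance dₒ = 65 m = 65000 mm.
Thin-lens field height W = h·(dₒ − f)/f = 13 × (65000 − 18.3)/18.3 ≈ 46161.863 mm = 46.1619 m.

46.2 m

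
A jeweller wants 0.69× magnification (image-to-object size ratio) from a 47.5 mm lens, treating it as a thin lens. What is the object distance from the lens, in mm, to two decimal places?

116.34 mm

With m = dᵢ/dₒ and 1/f = 1/dₒ + 1/dᵢ, substituting dᵢ = m·dₒ gives 1/f = (1 + 1/m)/dₒ, hence dₒ = f·(1 + 1/m).
dₒ = 47.5 × (1 + 1/0.69) = 47.5 × 2.44928 ≈ 116.341 mm.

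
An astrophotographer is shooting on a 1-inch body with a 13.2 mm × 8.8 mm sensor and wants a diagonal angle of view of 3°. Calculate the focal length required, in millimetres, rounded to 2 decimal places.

Sensor diagonal = √(13.2² + 8.8²) = √251.6800 ≈ 15.8644 mm.
From α = 2·arctan(d/2f) we get f = d / (2·tan(α/2)).
With d = 15.8644 mm and α/2 = 1.5°, tan(α/2) ≈ 0.02619, so f ≈ 15.8644 / 0.05237 ≈ 302.9190 mm.

302.92 mm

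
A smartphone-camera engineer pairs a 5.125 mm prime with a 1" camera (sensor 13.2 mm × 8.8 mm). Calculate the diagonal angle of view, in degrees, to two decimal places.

114.27°

Sensor diagonal = √(13.2² + 8.8²) = √251.6800 ≈ 15.8644 mm.
Angle of view α = 2·arctan(d/2f) with d = 15.8644 mm and f = 5.125 mm.
d/2f = 1.54775; arctan(1.54775) ≈ 57.1335°, so α ≈ 114.2670°.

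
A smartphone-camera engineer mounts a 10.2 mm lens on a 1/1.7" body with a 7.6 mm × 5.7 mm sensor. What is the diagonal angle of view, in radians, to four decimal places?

Sensor diagonal = √(7.6² + 5.7²) = √90.2500 ≈ 9.5000 mm.
Angle of view α = 2·arctan(d/2f) with d = 9.5000 mm and f = 10.2 mm.
d/2f = 0.46569; arctan(0.46569) ≈ 0.4358 rad, so α ≈ 0.8716 rad.

0.8716 rad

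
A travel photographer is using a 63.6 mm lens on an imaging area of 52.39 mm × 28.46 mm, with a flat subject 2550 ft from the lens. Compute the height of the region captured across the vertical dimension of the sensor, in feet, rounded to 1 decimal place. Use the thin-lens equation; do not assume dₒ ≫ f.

1141.0 ft

dₒ: 2550 ft × 304.8 mm/ft = 777239.98 mm.
Similar triangles through the lens centre give W/dₒ = h/dᵢ; with 1/f = 1/dₒ + 1/dᵢ this gives W = h·(dₒ − f)/f.
W = 28.46 mm × (777240 − 63.6) / 63.6 = 28.46 × 12219.7543 ≈ 347774.208 mm = 347774.208/304.8 ft = 1140.99 ft.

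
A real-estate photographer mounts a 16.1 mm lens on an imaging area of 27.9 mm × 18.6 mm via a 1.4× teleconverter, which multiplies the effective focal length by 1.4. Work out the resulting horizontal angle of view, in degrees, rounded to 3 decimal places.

Effective focal length f = 16.1 × 1.4 = 22.54 mm.
α = 2·arctan(27.9 / (2 × 22.54)) = 2·arctan(0.61890) ≈ 63.5067°.

63.507°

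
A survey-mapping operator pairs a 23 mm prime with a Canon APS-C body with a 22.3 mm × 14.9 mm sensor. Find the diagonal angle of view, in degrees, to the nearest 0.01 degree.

Sensor diagonal = √(22.3² + 14.9²) = √719.3000 ≈ 26.8198 mm.
Angle of view α = 2·arctan(d/2f) with d = 26.8198 mm and f = 23 mm.
d/2f = 0.58304; arctan(0.58304) ≈ 30.2438°, so α ≈ 60.4877°.

60.49°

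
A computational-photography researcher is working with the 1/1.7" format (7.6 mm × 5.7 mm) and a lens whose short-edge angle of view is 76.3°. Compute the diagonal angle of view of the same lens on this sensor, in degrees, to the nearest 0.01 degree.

105.25°

From the short-edge AOV: f = 5.7 / (2·tan(38.15°)) = 5.7 / 1.57102 ≈ 3.6282 mm.
Sensor diagonal = √(7.6² + 5.7²) = √90.2500 ≈ 9.5000 mm.
Diagonal AOV = 2·arctan(9.5000 / (2 × 3.6282)) = 2·arctan(1.30918) ≈ 105.2523°.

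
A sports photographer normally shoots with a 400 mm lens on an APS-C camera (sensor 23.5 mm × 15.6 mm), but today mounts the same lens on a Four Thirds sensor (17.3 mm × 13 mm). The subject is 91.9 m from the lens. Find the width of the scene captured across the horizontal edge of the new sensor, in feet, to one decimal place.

The focal length stays 400 mm; the relevant sensor dimension is now w = 17.3 mm. Object distance dₒ = 91.9 m = 91900 mm.
Thin-lens field width W = w·(dₒ − f)/f = 17.3 × (91900 − 400)/400 ≈ 3957.375 mm = 3957.375/304.8 ft = 12.9835 ft.

13.0 ft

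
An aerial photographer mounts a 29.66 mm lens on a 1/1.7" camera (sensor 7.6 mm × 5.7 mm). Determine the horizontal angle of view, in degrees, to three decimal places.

14.602°

Angle of view α = 2·arctan(w/2f) with w = 7.6 mm and f = 29.66 mm.
w/2f = 0.12812; arctan(0.12812) ≈ 7.3009°, so α ≈ 14.6018°.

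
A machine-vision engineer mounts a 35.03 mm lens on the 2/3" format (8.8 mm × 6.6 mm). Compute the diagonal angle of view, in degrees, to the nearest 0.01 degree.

Sensor diagonal = √(8.8² + 6.6²) = √121.0000 ≈ 11.0000 mm.
Angle of view α = 2·arctan(d/2f) with d = 11.0000 mm and f = 35.03 mm.
d/2f = 0.15701; arctan(0.15701) ≈ 8.9231°, so α ≈ 17.8461°.

17.85°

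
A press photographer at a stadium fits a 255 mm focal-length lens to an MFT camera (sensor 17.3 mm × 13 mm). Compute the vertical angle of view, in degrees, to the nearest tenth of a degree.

Angle of view α = 2·arctan(h/2f) with h = 13 mm and f = 255 mm.
h/2f = 0.02549; arctan(0.02549) ≈ 1.4602°, so α ≈ 2.9203°.

2.9°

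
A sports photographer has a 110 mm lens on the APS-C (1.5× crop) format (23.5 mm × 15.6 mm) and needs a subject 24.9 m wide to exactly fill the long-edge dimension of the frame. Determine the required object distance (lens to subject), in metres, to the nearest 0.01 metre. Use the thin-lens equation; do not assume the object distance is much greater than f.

116.66 m

W: 24.9 m = 24900 mm.
Magnification m = w/W = dᵢ/dₒ; combined with 1/f = 1/dₒ + 1/dᵢ this gives dₒ = f·(1 + W/w).
dₒ = 110 mm × (1 + 24900/23.5) = 110 × 1060.5745 ≈ 116663.191 mm = 116.663 m.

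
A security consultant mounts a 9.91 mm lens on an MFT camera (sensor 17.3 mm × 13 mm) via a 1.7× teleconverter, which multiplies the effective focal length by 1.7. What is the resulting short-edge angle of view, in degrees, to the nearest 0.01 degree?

42.20°

Effective focal length f = 9.91 × 1.7 = 16.847 mm.
α = 2·arctan(13 / (2 × 16.847)) = 2·arctan(0.38583) ≈ 42.1958°.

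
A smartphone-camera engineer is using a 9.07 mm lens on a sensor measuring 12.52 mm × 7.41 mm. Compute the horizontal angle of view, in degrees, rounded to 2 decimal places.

Angle of view α = 2·arctan(w/2f) with w = 12.52 mm and f = 9.07 mm.
w/2f = 0.69019; arctan(0.69019) ≈ 34.6130°, so α ≈ 69.2259°.

69.23°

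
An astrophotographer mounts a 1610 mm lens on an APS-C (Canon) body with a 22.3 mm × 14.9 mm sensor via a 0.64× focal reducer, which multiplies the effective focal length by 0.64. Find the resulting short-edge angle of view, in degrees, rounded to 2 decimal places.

Effective focal length f = 1610 × 0.64 = 1030.4 mm.
α = 2·arctan(14.9 / (2 × 1030.4)) = 2·arctan(0.00723) ≈ 0.8285°.

0.83°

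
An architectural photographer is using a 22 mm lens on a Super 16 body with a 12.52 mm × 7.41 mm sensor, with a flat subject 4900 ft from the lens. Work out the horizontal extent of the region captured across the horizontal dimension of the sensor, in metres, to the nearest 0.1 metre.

849.9 m

dₒ: 4900 ft × 304.8 mm/ft = 1493519.95 mm.
Similar triangles through the lens centre give W/dₒ = w/dᵢ; with 1/f = 1/dₒ + 1/dᵢ this gives W = w·(dₒ − f)/f.
W = 12.52 mm × (1.49352e+06 − 22) / 22 = 12.52 × 67886.2706 ≈ 849936.107 mm = 849.936 m.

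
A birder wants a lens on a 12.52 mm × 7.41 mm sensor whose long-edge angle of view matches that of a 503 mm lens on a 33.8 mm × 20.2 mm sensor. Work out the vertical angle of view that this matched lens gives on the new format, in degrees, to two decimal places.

2.28°

Equal long-edge AOV ⇒ f₂ = f₁ · 12.52/33.8 = 503 × 0.37041 ≈ 186.3183 mm.
Vertical AOV on the new format = 2·arctan(7.41 / (2 × 186.3183)) = 2·arctan(0.01989) ≈ 2.2784°.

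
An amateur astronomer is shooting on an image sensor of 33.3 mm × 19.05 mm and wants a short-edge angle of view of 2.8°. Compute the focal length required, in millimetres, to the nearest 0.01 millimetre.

389.74 mm

From α = 2·arctan(h/2f) we get f = h / (2·tan(α/2)).
With h = 19.05 mm and α/2 = 1.4°, tan(α/2) ≈ 0.02444, so f ≈ 19.05 / 0.04888 ≈ 389.7383 mm.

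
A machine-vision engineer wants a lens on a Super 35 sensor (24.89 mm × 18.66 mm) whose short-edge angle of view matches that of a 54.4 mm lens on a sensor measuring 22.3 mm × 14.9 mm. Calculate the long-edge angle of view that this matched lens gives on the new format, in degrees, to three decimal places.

20.704°

Equal short-edge AOV ⇒ f₂ = f₁ · 18.66/14.9 = 54.4 × 1.25235 ≈ 68.1278 mm.
Long-edge AOV on the new format = 2·arctan(24.89 / (2 × 68.1278)) = 2·arctan(0.18267) ≈ 20.7043°.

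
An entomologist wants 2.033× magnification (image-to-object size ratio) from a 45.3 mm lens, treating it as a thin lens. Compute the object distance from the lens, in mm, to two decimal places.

67.58 mm

With m = dᵢ/dₒ and 1/f = 1/dₒ + 1/dᵢ, substituting dᵢ = m·dₒ gives 1/f = (1 + 1/m)/dₒ, hence dₒ = f·(1 + 1/m).
dₒ = 45.3 × (1 + 1/2.033) = 45.3 × 1.49188 ≈ 67.582 mm.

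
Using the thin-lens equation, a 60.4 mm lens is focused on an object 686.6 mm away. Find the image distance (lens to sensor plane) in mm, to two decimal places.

66.23 mm

1/dᵢ = 1/f − 1/dₒ = 1/60.4 − 1/686.6 = 0.0150998 mm⁻¹.
dᵢ = 1/0.0150998 ≈ 66.2259 mm.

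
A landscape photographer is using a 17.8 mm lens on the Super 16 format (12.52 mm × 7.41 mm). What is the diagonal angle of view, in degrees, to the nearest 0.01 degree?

Sensor diagonal = √(12.52² + 7.41²) = √211.6585 ≈ 14.5485 mm.
Angle of view α = 2·arctan(d/2f) with d = 14.5485 mm and f = 17.8 mm.
d/2f = 0.40867; arctan(0.40867) ≈ 22.2281°, so α ≈ 44.4563°.

44.46°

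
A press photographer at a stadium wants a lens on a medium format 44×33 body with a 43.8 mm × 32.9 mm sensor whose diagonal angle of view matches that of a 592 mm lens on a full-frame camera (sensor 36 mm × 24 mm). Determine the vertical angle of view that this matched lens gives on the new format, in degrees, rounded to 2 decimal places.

Sensor diagonal = √(36² + 24²) = √1872.0000 ≈ 43.2666 mm.
Sensor diagonal = √(43.8² + 32.9²) = √3000.8500 ≈ 54.7800 mm.
Equal diagonal AOV ⇒ f₂ = f₁ · 54.7800/43.2666 = 592 × 1.26610 ≈ 749.5333 mm.
Vertical AOV on the new format = 2·arctan(32.9 / (2 × 749.5333)) = 2·arctan(0.02195) ≈ 2.5145°.

2.51°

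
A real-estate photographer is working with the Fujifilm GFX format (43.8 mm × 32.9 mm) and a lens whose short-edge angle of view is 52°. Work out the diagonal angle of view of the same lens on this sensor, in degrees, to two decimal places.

From the short-edge AOV: f = 32.9 / (2·tan(26°)) = 32.9 / 0.97547 ≈ 33.7275 mm.
Sensor diagonal = √(43.8² + 32.9²) = √3000.8500 ≈ 54.7800 mm.
Diagonal AOV = 2·arctan(54.7800 / (2 × 33.7275)) = 2·arctan(0.81210) ≈ 78.1599°.

78.16°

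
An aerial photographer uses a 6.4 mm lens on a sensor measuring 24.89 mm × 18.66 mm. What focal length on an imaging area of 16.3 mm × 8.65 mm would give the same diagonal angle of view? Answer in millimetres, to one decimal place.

Sensor diagonal = √(24.89² + 18.66²) = √967.7077 ≈ 31.1080 mm.
Sensor diagonal = √(16.3² + 8.65²) = √340.5125 ≈ 18.4530 mm.
Equal angle of view means equal diagonal/f ratio, so f₂ = f₁ · (diagonal₂/diagonal₁) = 6.4 × 18.4530/31.1080.
f₂ = 6.4 × 0.59319 ≈ 3.796 mm.

3.8 mm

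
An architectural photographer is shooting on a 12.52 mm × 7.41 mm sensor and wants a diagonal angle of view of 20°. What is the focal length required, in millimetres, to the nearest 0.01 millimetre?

Sensor diagonal = √(12.52² + 7.41²) = √211.6585 ≈ 14.5485 mm.
From α = 2·arctan(d/2f) we get f = d / (2·tan(α/2)).
With d = 14.5485 mm and α/2 = 10°, tan(α/2) ≈ 0.17633, so f ≈ 14.5485 / 0.35265 ≈ 41.2543 mm.

41.25 mm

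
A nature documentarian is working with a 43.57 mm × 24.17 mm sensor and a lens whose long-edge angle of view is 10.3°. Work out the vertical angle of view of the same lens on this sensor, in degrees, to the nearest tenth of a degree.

5.7°

From the long-edge AOV: f = 43.57 / (2·tan(5.15°)) = 43.57 / 0.18025 ≈ 241.7136 mm.
Vertical AOV = 2·arctan(24.17 / (2 × 241.7136)) = 2·arctan(0.05000) ≈ 5.7245°.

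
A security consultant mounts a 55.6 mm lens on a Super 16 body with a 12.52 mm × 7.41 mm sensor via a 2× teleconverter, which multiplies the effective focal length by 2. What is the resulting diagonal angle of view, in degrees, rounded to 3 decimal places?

Effective focal length f = 55.6 × 2 = 111.2 mm.
Sensor diagonal = √(12.52² + 7.41²) = √211.6585 ≈ 14.5485 mm.
α = 2·arctan(14.548 / (2 × 111.2)) = 2·arctan(0.06542) ≈ 7.4854°.

7.485°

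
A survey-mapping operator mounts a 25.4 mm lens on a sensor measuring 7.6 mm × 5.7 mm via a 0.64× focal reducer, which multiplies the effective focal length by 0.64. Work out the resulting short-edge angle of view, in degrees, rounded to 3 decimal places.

19.888°

Effective focal length f = 25.4 × 0.64 = 16.256 mm.
α = 2·arctan(5.7 / (2 × 16.256)) = 2·arctan(0.17532) ≈ 19.8881°.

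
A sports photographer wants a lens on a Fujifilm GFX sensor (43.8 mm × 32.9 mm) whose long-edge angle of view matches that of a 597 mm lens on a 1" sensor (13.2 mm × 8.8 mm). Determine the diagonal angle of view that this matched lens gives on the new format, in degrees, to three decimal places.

Equal long-edge AOV ⇒ f₂ = f₁ · 43.8/13.2 = 597 × 3.31818 ≈ 1980.9545 mm.
Sensor diagonal = √(43.8² + 32.9²) = √3000.8500 ≈ 54.7800 mm.
Diagonal AOV on the new format = 2·arctan(54.7800 / (2 × 1980.9545)) = 2·arctan(0.01383) ≈ 1.5843°.

1.584°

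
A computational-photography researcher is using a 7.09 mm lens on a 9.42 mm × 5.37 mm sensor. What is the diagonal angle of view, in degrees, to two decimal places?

74.81°

Sensor diagonal = √(9.42² + 5.37²) = √117.5733 ≈ 10.8431 mm.
Angle of view α = 2·arctan(d/2f) with d = 10.8431 mm and f = 7.09 mm.
d/2f = 0.76468; arctan(0.76468) ≈ 37.4043°, so α ≈ 74.8086°.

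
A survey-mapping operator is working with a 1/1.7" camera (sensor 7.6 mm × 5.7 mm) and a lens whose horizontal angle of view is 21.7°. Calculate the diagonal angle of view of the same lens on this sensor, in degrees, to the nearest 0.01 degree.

From the horizontal AOV: f = 7.6 / (2·tan(10.85°)) = 7.6 / 0.38333 ≈ 19.8263 mm.
Sensor diagonal = √(7.6² + 5.7²) = √90.2500 ≈ 9.5000 mm.
Diagonal AOV = 2·arctan(9.5000 / (2 × 19.8263)) = 2·arctan(0.23958) ≈ 26.9461°.

26.95°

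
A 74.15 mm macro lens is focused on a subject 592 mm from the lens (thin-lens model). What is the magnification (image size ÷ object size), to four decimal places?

0.1432×

Thin lens: 1/f = 1/dₒ + 1/dᵢ → 1/dᵢ = 1/74.15 − 1/592 = 0.0117970 mm⁻¹, so dᵢ ≈ 84.7674 mm.
Magnification m = dᵢ/dₒ = 84.7674/592 ≈ 0.14319.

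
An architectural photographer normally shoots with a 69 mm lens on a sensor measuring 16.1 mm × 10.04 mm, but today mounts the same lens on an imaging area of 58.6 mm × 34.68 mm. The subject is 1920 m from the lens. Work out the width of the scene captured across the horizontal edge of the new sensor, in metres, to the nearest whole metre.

1631 m

The focal length stays 69 mm; the relevant sensor dimension is now w = 58.6 mm. Object distance dₒ = 1920 m = 1.92e+06 mm.
Thin-lens field width W = w·(dₒ − f)/f = 58.6 × (1.92e+06 − 69)/69 ≈ 1630550.096 mm = 1630.55 m.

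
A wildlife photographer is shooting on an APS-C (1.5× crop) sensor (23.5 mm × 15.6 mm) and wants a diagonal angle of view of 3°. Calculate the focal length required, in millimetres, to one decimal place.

538.6 mm

Sensor diagonal = √(23.5² + 15.6²) = √795.6100 ≈ 28.2066 mm.
From α = 2·arctan(d/2f) we get f = d / (2·tan(α/2)).
With d = 28.2066 mm and α/2 = 1.5°, tan(α/2) ≈ 0.02619, so f ≈ 28.2066 / 0.05237 ≈ 538.5825 mm.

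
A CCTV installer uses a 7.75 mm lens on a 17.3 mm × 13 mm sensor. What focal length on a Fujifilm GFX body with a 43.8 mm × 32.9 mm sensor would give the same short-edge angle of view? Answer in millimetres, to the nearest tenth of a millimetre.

19.6 mm

Equal angle of view means equal height/f ratio, so f₂ = f₁ · (height₂/height₁) = 7.75 × 32.9/13.
f₂ = 7.75 × 2.53077 ≈ 19.613 mm.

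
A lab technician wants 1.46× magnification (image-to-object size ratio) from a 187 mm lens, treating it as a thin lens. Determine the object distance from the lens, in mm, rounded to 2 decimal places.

With m = dᵢ/dₒ and 1/f = 1/dₒ + 1/dᵢ, substituting dᵢ = m·dₒ gives 1/f = (1 + 1/m)/dₒ, hence dₒ = f·(1 + 1/m).
dₒ = 187 × (1 + 1/1.46) = 187 × 1.68493 ≈ 315.082 mm.

315.08 mm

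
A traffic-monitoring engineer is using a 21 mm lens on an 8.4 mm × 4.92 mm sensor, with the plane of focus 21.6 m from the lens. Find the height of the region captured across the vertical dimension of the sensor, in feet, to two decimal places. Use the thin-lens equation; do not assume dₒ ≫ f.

16.59 ft

dₒ: 21.6 m = 21600 mm.
Similar triangles through the lens centre give W/dₒ = h/dᵢ; with 1/f = 1/dₒ + 1/dᵢ this gives W = h·(dₒ − f)/f.
W = 4.92 mm × (21600 − 21) / 21 = 4.92 × 1027.5714 ≈ 5055.651 mm = 5055.651/304.8 ft = 16.5868 ft.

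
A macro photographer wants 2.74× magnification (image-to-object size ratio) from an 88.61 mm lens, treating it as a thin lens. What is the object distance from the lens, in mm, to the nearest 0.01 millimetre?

120.95 mm

With m = dᵢ/dₒ and 1/f = 1/dₒ + 1/dᵢ, substituting dᵢ = m·dₒ gives 1/f = (1 + 1/m)/dₒ, hence dₒ = f·(1 + 1/m).
dₒ = 88.61 × (1 + 1/2.74) = 88.61 × 1.36496 ≈ 120.949 mm.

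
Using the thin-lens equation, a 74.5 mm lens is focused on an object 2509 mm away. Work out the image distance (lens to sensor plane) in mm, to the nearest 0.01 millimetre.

1/dᵢ = 1/f − 1/dₒ = 1/74.5 − 1/2509 = 0.0130243 mm⁻¹.
dᵢ = 1/0.0130243 ≈ 76.7798 mm.

76.78 mm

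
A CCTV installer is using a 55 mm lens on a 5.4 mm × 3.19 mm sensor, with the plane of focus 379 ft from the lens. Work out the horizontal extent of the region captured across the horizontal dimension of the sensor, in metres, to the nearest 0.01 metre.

dₒ: 379 ft × 304.8 mm/ft = 115519.20 mm.
Similar triangles through the lens centre give W/dₒ = w/dᵢ; with 1/f = 1/dₒ + 1/dᵢ this gives W = w·(dₒ − f)/f.
W = 5.4 mm × (115519 − 55) / 55 = 5.4 × 2099.3490 ≈ 11336.485 mm = 11.3365 m.

11.34 m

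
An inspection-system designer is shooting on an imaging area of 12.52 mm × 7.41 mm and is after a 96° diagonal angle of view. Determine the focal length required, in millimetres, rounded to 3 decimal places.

Sensor diagonal = √(12.52² + 7.41²) = √211.6585 ≈ 14.5485 mm.
From α = 2·arctan(d/2f) we get f = d / (2·tan(α/2)).
With d = 14.5485 mm and α/2 = 48°, tan(α/2) ≈ 1.11061, so f ≈ 14.5485 / 2.22123 ≈ 6.5498 mm.

6.550 mm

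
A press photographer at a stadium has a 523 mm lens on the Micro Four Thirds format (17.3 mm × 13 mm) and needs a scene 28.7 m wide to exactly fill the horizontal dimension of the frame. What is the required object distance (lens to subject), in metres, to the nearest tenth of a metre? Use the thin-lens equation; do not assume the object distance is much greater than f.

W: 28.7 m = 28700 mm.
Magnification m = w/W = dᵢ/dₒ; combined with 1/f = 1/dₒ + 1/dᵢ this gives dₒ = f·(1 + W/w).
dₒ = 523 mm × (1 + 28700/17.3) = 523 × 1659.9595 ≈ 868158.838 mm = 868.159 m.

868.2 m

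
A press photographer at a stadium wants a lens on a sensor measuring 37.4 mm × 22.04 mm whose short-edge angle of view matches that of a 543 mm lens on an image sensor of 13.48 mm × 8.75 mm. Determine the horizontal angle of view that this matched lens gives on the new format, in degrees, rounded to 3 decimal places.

Equal short-edge AOV ⇒ f₂ = f₁ · 22.04/8.75 = 543 × 2.51886 ≈ 1367.7394 mm.
Horizontal AOV on the new format = 2·arctan(37.4 / (2 × 1367.7394)) = 2·arctan(0.01367) ≈ 1.5666°.

1.567°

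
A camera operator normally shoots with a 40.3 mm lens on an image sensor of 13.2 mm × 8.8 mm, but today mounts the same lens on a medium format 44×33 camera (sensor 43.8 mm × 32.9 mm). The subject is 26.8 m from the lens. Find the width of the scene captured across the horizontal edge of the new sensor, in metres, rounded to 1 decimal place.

The focal length stays 40.3 mm; the relevant sensor dimension is now w = 43.8 mm. Object distance dₒ = 26.8 m = 26800 mm.
Thin-lens field width W = w·(dₒ − f)/f = 43.8 × (26800 − 40.3)/40.3 ≈ 29083.743 mm = 29.0837 m.

29.1 m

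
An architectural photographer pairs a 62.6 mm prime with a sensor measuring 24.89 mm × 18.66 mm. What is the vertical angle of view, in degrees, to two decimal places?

16.95°

Angle of view α = 2·arctan(h/2f) with h = 18.66 mm and f = 62.6 mm.
h/2f = 0.14904; arctan(0.14904) ≈ 8.4771°, so α ≈ 16.9541°.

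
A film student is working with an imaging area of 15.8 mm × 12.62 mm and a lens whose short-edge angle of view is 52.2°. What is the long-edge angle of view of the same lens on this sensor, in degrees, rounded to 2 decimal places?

63.04°

From the short-edge AOV: f = 12.62 / (2·tan(26.1°)) = 12.62 / 0.97979 ≈ 12.8803 mm.
Long-edge AOV = 2·arctan(15.8 / (2 × 12.8803)) = 2·arctan(0.61334) ≈ 63.0448°.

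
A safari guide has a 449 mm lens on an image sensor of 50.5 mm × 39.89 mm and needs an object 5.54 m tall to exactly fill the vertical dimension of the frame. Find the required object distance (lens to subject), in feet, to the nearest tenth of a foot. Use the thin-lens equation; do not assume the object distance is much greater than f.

W: 5.54 m = 5540 mm.
Magnification m = h/W = dᵢ/dₒ; combined with 1/f = 1/dₒ + 1/dᵢ this gives dₒ = f·(1 + W/h).
dₒ = 449 mm × (1 + 5540/39.89) = 449 × 139.8819 ≈ 62806.984 mm = 62806.984/304.8 ft = 206.06 ft.

206.1 ft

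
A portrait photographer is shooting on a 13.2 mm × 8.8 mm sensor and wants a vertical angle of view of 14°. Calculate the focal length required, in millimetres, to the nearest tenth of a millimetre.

From α = 2·arctan(h/2f) we get f = h / (2·tan(α/2)).
With h = 8.8 mm and α/2 = 7°, tan(α/2) ≈ 0.12278, so f ≈ 8.8 / 0.24557 ≈ 35.8351 mm.

35.8 mm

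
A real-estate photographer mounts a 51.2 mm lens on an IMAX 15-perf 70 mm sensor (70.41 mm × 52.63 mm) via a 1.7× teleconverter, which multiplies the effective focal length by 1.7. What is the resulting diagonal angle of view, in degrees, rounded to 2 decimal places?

Effective focal length f = 51.2 × 1.7 = 87.04 mm.
Sensor diagonal = √(70.41² + 52.63²) = √7727.4850 ≈ 87.9061 mm.
α = 2·arctan(87.906 / (2 × 87.04)) = 2·arctan(0.50498) ≈ 53.5853°.

53.59°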